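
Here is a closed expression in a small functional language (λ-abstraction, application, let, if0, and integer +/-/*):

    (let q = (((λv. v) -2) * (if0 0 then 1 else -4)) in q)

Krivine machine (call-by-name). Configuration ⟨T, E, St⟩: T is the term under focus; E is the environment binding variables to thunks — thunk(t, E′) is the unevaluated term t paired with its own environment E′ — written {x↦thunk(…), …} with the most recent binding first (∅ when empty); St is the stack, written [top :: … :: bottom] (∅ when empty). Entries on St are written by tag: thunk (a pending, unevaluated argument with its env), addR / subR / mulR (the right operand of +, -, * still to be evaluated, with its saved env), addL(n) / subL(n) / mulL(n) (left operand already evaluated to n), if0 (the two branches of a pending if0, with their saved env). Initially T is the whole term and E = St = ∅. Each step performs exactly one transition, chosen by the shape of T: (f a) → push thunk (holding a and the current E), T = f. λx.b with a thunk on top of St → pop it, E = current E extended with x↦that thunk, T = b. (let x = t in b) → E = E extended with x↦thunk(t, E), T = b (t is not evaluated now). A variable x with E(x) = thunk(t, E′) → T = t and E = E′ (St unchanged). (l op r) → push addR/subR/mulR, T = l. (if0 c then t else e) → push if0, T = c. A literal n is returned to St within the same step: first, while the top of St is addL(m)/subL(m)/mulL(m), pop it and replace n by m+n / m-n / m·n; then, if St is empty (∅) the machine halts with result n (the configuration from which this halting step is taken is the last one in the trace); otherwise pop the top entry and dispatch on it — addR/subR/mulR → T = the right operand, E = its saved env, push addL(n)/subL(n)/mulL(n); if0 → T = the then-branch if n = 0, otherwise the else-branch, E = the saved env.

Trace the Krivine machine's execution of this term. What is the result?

[0] [T=(let q = (((λv. v) -2) * (if0 0 then 1 else -4)) in q) | E=∅ | St=∅]
[1] [T=q | E={q↦thunk((((λv. v) -2) * (if0 0 then 1 else -4)), ∅)} | St=∅]
[2] [T=(((λv. v) -2) * (if0 0 then 1 else -4)) | E=∅ | St=∅]
[3] [T=((λv. v) -2) | E=∅ | St=[mulR]]
[4] [T=(λv. v) | E=∅ | St=[thunk :: mulR]]
[5] [T=v | E={v↦thunk(-2, ∅)} | St=[mulR]]
[6] [T=-2 | E=∅ | St=[mulR]]
[7] [T=(if0 0 then 1 else -4) | E=∅ | St=[mulL(-2)]]
[8] [T=0 | E=∅ | St=[if0 :: mulL(-2)]]
[9] [T=1 | E=∅ | St=[mulL(-2)]]
→ final value -2

Answer: -2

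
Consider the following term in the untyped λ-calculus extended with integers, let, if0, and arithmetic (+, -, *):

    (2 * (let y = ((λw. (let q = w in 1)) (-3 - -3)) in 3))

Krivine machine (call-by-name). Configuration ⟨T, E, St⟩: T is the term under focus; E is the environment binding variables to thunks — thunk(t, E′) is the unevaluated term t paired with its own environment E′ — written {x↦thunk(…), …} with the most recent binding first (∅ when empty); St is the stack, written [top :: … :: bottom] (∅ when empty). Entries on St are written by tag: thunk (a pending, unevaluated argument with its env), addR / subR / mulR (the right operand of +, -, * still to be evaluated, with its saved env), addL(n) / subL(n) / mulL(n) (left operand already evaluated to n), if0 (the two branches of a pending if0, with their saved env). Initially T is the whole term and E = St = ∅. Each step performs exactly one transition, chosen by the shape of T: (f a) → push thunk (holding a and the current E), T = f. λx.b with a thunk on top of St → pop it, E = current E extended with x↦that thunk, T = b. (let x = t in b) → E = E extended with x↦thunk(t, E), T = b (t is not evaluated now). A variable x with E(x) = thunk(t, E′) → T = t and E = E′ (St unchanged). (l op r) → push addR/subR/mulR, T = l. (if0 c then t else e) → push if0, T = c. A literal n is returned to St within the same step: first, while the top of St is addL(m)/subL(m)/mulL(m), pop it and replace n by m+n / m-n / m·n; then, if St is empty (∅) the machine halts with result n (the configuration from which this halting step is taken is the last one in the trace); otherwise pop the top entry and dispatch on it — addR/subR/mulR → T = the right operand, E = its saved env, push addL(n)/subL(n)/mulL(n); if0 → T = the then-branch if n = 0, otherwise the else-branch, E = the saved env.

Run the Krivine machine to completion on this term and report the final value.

[0] ⟨T=(2 * (let y = ((λw. (let q = w in 1)) (-3 - -3)) in 3)); E=∅; St=∅⟩
[1] ⟨T=2; E=∅; St=[mulR]⟩
[2] ⟨T=(let y = ((λw. (let q = w in 1)) (-3 - -3)) in 3); E=∅; St=[mulL(2)]⟩
[3] ⟨T=3; E={y↦thunk(((λw. (let q = w in 1)) (-3 - -3)), ∅)}; St=[mulL(2)]⟩
→ final value 6

Answer: 6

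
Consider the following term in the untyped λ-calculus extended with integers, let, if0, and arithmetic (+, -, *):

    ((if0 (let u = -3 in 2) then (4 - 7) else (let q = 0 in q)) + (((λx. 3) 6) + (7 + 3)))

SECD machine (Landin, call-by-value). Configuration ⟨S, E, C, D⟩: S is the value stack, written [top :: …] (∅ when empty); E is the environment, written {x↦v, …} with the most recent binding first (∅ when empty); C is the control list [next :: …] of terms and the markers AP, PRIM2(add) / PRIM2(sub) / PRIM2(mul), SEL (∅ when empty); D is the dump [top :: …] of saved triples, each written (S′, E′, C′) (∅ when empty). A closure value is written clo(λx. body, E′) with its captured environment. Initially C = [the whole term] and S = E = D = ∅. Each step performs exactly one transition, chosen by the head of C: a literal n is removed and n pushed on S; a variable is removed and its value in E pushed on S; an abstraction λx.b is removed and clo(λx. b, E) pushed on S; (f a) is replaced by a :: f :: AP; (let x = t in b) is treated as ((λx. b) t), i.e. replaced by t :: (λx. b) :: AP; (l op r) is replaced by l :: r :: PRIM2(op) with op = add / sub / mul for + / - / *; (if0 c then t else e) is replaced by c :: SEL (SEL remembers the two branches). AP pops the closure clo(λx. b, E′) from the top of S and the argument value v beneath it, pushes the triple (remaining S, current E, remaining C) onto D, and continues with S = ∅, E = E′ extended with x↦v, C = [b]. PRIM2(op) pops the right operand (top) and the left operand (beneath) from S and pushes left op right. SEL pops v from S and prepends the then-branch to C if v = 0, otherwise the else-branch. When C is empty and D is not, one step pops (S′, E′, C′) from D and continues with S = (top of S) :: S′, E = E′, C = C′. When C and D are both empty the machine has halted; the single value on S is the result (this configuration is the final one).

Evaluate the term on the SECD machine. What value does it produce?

t=0: [S=∅ | E=∅ | C=[((if0 (let u = -3 in 2) then (4 - 7) else (let q = 0 in q)) + (((λx. 3) 6) + (7 + 3)))] | D=∅]
t=1: [S=∅ | E=∅ | C=[(if0 (let u = -3 in 2) then (4 - 7) else (let q = 0 in q)) :: (((λx. 3) 6) + (7 + 3)) :: PRIM2(add)] | D=∅]
t=2: [S=∅ | E=∅ | C=[(let u = -3 in 2) :: SEL :: (((λx. 3) 6) + (7 + 3)) :: PRIM2(add)] | D=∅]
t=3: [S=∅ | E=∅ | C=[-3 :: (λu. 2) :: AP :: SEL :: (((λx. 3) 6) + (7 + 3)) :: PRIM2(add)] | D=∅]
t=4: [S=[-3] | E=∅ | C=[(λu. 2) :: AP :: SEL :: (((λx. 3) 6) + (7 + 3)) :: PRIM2(add)] | D=∅]
t=5: [S=[clo(λu. 2, ∅) :: -3] | E=∅ | C=[AP :: SEL :: (((λx. 3) 6) + (7 + 3)) :: PRIM2(add)] | D=∅]
t=6: [S=∅ | E={u↦-3} | C=[2] | D=[(∅, ∅, [SEL :: (((λx. 3) 6) + (7 + 3)) :: PRIM2(add)])]]
t=7: [S=[2] | E={u↦-3} | C=∅ | D=[(∅, ∅, [SEL :: (((λx. 3) 6) + (7 + 3)) :: PRIM2(add)])]]
t=8: [S=[2] | E=∅ | C=[SEL :: (((λx. 3) 6) + (7 + 3)) :: PRIM2(add)] | D=∅]
t=9: [S=∅ | E=∅ | C=[(let q = 0 in q) :: (((λx. 3) 6) + (7 + 3)) :: PRIM2(add)] | D=∅]
t=10: [S=∅ | E=∅ | C=[0 :: (λq. q) :: AP :: (((λx. 3) 6) + (7 + 3)) :: PRIM2(add)] | D=∅]
t=11: [S=[0] | E=∅ | C=[(λq. q) :: AP :: (((λx. 3) 6) + (7 + 3)) :: PRIM2(add)] | D=∅]
t=12: [S=[clo(λq. q, ∅) :: 0] | E=∅ | C=[AP :: (((λx. 3) 6) + (7 + 3)) :: PRIM2(add)] | D=∅]
t=13: [S=∅ | E={q↦0} | C=[q] | D=[(∅, ∅, [(((λx. 3) 6) + (7 + 3)) :: PRIM2(add)])]]
t=14: [S=[0] | E={q↦0} | C=∅ | D=[(∅, ∅, [(((λx. 3) 6) + (7 + 3)) :: PRIM2(add)])]]
t=15: [S=[0] | E=∅ | C=[(((λx. 3) 6) + (7 + 3)) :: PRIM2(add)] | D=∅]
t=16: [S=[0] | E=∅ | C=[((λx. 3) 6) :: (7 + 3) :: PRIM2(add) :: PRIM2(add)] | D=∅]
t=17: [S=[0] | E=∅ | C=[6 :: (λx. 3) :: AP :: (7 + 3) :: PRIM2(add) :: PRIM2(add)] | D=∅]
t=18: [S=[6 :: 0] | E=∅ | C=[(λx. 3) :: AP :: (7 + 3) :: PRIM2(add) :: PRIM2(add)] | D=∅]
t=19: [S=[clo(λx. 3, ∅) :: 6 :: 0] | E=∅ | C=[AP :: (7 + 3) :: PRIM2(add) :: PRIM2(add)] | D=∅]
t=20: [S=∅ | E={x↦6} | C=[3] | D=[([0], ∅, [(7 + 3) :: PRIM2(add) :: PRIM2(add)])]]
t=21: [S=[3] | E={x↦6} | C=∅ | D=[([0], ∅, [(7 + 3) :: PRIM2(add) :: PRIM2(add)])]]
t=22: [S=[3 :: 0] | E=∅ | C=[(7 + 3) :: PRIM2(add) :: PRIM2(add)] | D=∅]
t=23: [S=[3 :: 0] | E=∅ | C=[7 :: 3 :: PRIM2(add) :: PRIM2(add) :: PRIM2(add)] | D=∅]
t=24: [S=[7 :: 3 :: 0] | E=∅ | C=[3 :: PRIM2(add) :: PRIM2(add) :: PRIM2(add)] | D=∅]
t=25: [S=[3 :: 7 :: 3 :: 0] | E=∅ | C=[PRIM2(add) :: PRIM2(add) :: PRIM2(add)] | D=∅]
t=26: [S=[10 :: 3 :: 0] | E=∅ | C=[PRIM2(add) :: PRIM2(add)] | D=∅]
t=27: [S=[13 :: 0] | E=∅ | C=[PRIM2(add)] | D=∅]
t=28: [S=[13] | E=∅ | C=∅ | D=∅]
→ final value 13

Answer: 13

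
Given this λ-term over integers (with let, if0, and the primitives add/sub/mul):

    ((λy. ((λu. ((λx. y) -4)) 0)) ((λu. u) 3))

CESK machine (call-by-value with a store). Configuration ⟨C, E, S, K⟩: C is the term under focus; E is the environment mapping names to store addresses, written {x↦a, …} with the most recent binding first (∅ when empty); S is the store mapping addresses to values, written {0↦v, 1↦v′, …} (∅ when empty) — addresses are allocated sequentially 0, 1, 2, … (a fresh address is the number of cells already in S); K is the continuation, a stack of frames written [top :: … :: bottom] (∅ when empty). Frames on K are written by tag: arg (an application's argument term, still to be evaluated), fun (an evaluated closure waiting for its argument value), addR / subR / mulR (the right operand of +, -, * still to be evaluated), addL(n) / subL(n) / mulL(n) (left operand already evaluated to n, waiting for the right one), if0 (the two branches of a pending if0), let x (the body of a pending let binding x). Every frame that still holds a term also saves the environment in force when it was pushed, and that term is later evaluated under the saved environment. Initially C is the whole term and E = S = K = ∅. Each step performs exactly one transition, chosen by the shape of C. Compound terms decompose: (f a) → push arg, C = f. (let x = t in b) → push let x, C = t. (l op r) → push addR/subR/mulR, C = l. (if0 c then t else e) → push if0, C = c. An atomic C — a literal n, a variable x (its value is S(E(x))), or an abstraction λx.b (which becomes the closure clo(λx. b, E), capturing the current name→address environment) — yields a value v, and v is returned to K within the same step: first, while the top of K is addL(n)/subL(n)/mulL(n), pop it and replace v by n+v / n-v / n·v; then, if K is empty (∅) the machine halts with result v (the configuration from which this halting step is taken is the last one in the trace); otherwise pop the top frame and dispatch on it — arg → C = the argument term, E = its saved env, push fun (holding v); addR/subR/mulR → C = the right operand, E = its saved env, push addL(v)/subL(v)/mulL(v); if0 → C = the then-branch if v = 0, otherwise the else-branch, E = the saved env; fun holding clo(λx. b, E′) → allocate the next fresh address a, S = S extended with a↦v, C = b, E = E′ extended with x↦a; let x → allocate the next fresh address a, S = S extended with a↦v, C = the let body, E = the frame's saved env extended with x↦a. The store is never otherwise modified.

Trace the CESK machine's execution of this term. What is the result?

Answer: 3

Machine steps:
[0] ⟨C=((λy. ((λu. ((λx. y) -4)) 0)) ((λu. u) 3)); E=∅; S=∅; K=∅⟩
[1] ⟨C=(λy. ((λu. ((λx. y) -4)) 0)); E=∅; S=∅; K=[arg]⟩
[2] ⟨C=((λu. u) 3); E=∅; S=∅; K=[fun]⟩
[3] ⟨C=(λu. u); E=∅; S=∅; K=[arg :: fun]⟩
[4] ⟨C=3; E=∅; S=∅; K=[fun :: fun]⟩
[5] ⟨C=u; E={u↦0}; S={0↦3}; K=[fun]⟩
[6] ⟨C=((λu. ((λx. y) -4)) 0); E={y↦1}; S={0↦3, 1↦3}; K=∅⟩
[7] ⟨C=(λu. ((λx. y) -4)); E={y↦1}; S={0↦3, 1↦3}; K=[arg]⟩
[8] ⟨C=0; E={y↦1}; S={0↦3, 1↦3}; K=[fun]⟩
[9] ⟨C=((λx. y) -4); E={u↦2, y↦1}; S={0↦3, 1↦3, 2↦0}; K=∅⟩
[10] ⟨C=(λx. y); E={u↦2, y↦1}; S={0↦3, 1↦3, 2↦0}; K=[arg]⟩
[11] ⟨C=-4; E={u↦2, y↦1}; S={0↦3, 1↦3, 2↦0}; K=[fun]⟩
[12] ⟨C=y; E={x↦3, u↦2, y↦1}; S={0↦3, 1↦3, 2↦0, 3↦-4}; K=∅⟩
→ final value 3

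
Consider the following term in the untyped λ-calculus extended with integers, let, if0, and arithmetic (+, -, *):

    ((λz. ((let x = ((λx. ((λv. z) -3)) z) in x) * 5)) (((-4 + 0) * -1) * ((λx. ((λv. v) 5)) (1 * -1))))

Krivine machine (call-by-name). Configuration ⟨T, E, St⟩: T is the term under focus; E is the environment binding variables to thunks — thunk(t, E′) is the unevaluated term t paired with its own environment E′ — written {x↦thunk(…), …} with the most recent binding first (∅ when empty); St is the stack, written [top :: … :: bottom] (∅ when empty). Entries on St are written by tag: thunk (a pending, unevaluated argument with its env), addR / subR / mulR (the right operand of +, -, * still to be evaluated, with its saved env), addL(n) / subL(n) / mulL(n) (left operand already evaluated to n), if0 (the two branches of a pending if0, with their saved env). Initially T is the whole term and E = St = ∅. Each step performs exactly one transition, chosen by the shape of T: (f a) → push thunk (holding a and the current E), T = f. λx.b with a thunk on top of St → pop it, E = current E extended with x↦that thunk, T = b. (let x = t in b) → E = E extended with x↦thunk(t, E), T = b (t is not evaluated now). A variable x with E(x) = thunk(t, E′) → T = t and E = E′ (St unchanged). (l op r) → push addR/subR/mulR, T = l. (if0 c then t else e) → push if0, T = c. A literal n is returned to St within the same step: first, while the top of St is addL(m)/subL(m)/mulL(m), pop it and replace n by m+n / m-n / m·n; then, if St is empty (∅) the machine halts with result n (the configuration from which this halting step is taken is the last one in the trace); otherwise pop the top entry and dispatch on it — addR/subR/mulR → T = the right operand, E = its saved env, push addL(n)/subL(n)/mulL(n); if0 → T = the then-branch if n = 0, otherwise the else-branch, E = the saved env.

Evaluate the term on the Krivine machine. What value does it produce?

Answer: 100

Derivation:
t=0: ⟨T=((λz. ((let x = ((λx. ((λv. z) -3)) z) in x) * 5)) (((-4 + 0) * -1) * ((λx. ((λv. v) 5)) (1 * -1)))); E=∅; St=∅⟩
t=1: ⟨T=(λz. ((let x = ((λx. ((λv. z) -3)) z) in x) * 5)); E=∅; St=[thunk]⟩
t=2: ⟨T=((let x = ((λx. ((λv. z) -3)) z) in x) * 5); E={z↦thunk((((-4 + 0) * -1) * ((λx. ((λv. v) 5)) (1 * -1))), ∅)}; St=∅⟩
t=3: ⟨T=(let x = ((λx. ((λv. z) -3)) z) in x); E={z↦thunk((((-4 + 0) * -1) * ((λx. ((λv. v) 5)) (1 * -1))), ∅)}; St=[mulR]⟩
t=4: ⟨T=x; E={x↦thunk(((λx. ((λv. z) -3)) z), {z↦thunk((((-4 + 0) * -1) * ((λx. ((λv. v) 5)) (1 * -1))), ∅)}), z↦thunk((((-4 + 0) * -1) * ((λx. ((λv. v) 5)) (1 * -1))), ∅)}; St=[mulR]⟩
t=5: ⟨T=((λx. ((λv. z) -3)) z); E={z↦thunk((((-4 + 0) * -1) * ((λx. ((λv. v) 5)) (1 * -1))), ∅)}; St=[mulR]⟩
t=6: ⟨T=(λx. ((λv. z) -3)); E={z↦thunk((((-4 + 0) * -1) * ((λx. ((λv. v) 5)) (1 * -1))), ∅)}; St=[thunk :: mulR]⟩
t=7: ⟨T=((λv. z) -3); E={x↦thunk(z, {z↦thunk((((-4 + 0) * -1) * ((λx. ((λv. v) 5)) (1 * -1))), ∅)}), z↦thunk((((-4 + 0) * -1) * ((λx. ((λv. v) 5)) (1 * -1))), ∅)}; St=[mulR]⟩
t=8: ⟨T=(λv. z); E={x↦thunk(z, {z↦thunk((((-4 + 0) * -1) * ((λx. ((λv. v) 5)) (1 * -1))), ∅)}), z↦thunk((((-4 + 0) * -1) * ((λx. ((λv. v) 5)) (1 * -1))), ∅)}; St=[thunk :: mulR]⟩
t=9: ⟨T=z; E={v↦thunk(-3, {x↦thunk(z, {z↦thunk((((-4 + 0) * -1) * ((λx. ((λv. v) 5)) (1 * -1))), ∅)}), z↦thunk((((-4 + 0) * -1) * ((λx. ((λv. v) 5)) (1 * -1))), ∅)}), x↦thunk(z, {z↦thunk((((-4 + 0) * -1) * ((λx. ((λv. v) 5)) (1 * -1))), ∅)}), z↦thunk((((-4 + 0) * -1) * ((λx. ((λv. v) 5)) (1 * -1))), ∅)}; St=[mulR]⟩
t=10: ⟨T=(((-4 + 0) * -1) * ((λx. ((λv. v) 5)) (1 * -1))); E=∅; St=[mulR]⟩
t=11: ⟨T=((-4 + 0) * -1); E=∅; St=[mulR :: mulR]⟩
t=12: ⟨T=(-4 + 0); E=∅; St=[mulR :: mulR :: mulR]⟩
t=13: ⟨T=-4; E=∅; St=[addR :: mulR :: mulR :: mulR]⟩
t=14: ⟨T=0; E=∅; St=[addL(-4) :: mulR :: mulR :: mulR]⟩
t=15: ⟨T=-1; E=∅; St=[mulL(-4) :: mulR :: mulR]⟩
t=16: ⟨T=((λx. ((λv. v) 5)) (1 * -1)); E=∅; St=[mulL(4) :: mulR]⟩
t=17: ⟨T=(λx. ((λv. v) 5)); E=∅; St=[thunk :: mulL(4) :: mulR]⟩
t=18: ⟨T=((λv. v) 5); E={x↦thunk((1 * -1), ∅)}; St=[mulL(4) :: mulR]⟩
t=19: ⟨T=(λv. v); E={x↦thunk((1 * -1), ∅)}; St=[thunk :: mulL(4) :: mulR]⟩
t=20: ⟨T=v; E={v↦thunk(5, {x↦thunk((1 * -1), ∅)}), x↦thunk((1 * -1), ∅)}; St=[mulL(4) :: mulR]⟩
t=21: ⟨T=5; E={x↦thunk((1 * -1), ∅)}; St=[mulL(4) :: mulR]⟩
t=22: ⟨T=5; E={z↦thunk((((-4 + 0) * -1) * ((λx. ((λv. v) 5)) (1 * -1))), ∅)}; St=[mulL(20)]⟩
→ final value 100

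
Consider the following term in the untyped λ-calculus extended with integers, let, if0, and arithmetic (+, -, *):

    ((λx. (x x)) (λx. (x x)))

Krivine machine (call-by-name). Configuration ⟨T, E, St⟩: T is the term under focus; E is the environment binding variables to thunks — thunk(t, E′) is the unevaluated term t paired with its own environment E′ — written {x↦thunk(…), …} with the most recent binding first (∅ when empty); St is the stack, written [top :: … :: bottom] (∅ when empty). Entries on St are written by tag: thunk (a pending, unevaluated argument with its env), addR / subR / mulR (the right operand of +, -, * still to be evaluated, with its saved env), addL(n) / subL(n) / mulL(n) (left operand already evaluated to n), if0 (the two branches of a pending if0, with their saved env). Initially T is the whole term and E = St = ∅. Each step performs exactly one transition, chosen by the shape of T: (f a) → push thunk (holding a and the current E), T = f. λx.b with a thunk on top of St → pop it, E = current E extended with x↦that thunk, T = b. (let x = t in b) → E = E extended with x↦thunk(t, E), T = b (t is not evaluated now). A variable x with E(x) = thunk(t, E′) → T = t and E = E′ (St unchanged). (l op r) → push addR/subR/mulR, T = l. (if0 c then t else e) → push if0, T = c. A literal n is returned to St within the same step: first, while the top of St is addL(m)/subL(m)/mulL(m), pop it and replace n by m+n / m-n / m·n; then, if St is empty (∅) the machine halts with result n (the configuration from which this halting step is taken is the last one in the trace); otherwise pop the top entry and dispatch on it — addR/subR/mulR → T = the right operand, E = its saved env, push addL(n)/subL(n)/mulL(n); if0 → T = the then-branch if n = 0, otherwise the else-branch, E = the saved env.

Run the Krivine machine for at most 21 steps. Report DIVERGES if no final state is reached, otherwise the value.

Answer: DIVERGES (no final state within 21 steps)

Execution trace:
step 0: <T=((λx. (x x)) (λx. (x x))), E=∅, St=∅>
step 1: <T=(λx. (x x)), E=∅, St=[thunk]>
step 2: <T=(x x), E={x↦thunk((λx. (x x)), ∅)}, St=∅>
step 3: <T=x, E={x↦thunk((λx. (x x)), ∅)}, St=[thunk]>
step 4: <T=(λx. (x x)), E=∅, St=[thunk]>
step 5: <T=(x x), E={x↦thunk(x, {x↦thunk((λx. (x x)), ∅)})}, St=∅>
step 6: <T=x, E={x↦thunk(x, {x↦thunk((λx. (x x)), ∅)})}, St=[thunk]>
step 7: <T=x, E={x↦thunk((λx. (x x)), ∅)}, St=[thunk]>
step 8: <T=(λx. (x x)), E=∅, St=[thunk]>
step 9: <T=(x x), E={x↦thunk(x, {x↦thunk(x, {x↦thunk((λx. (x x)), ∅)})})}, St=∅>
step 10: <T=x, E={x↦thunk(x, {x↦thunk(x, {x↦thunk((λx. (x x)), ∅)})})}, St=[thunk]>
step 11: <T=x, E={x↦thunk(x, {x↦thunk((λx. (x x)), ∅)})}, St=[thunk]>
step 12: <T=x, E={x↦thunk((λx. (x x)), ∅)}, St=[thunk]>
step 13: <T=(λx. (x x)), E=∅, St=[thunk]>
step 14: <T=(x x), E={x↦thunk(x, {x↦thunk(x, {x↦thunk(x, {x↦thunk((λx. (x x)), ∅)})})})}, St=∅>
step 15: <T=x, E={x↦thunk(x, {x↦thunk(x, {x↦thunk(x, {x↦thunk((λx. (x x)), ∅)})})})}, St=[thunk]>
step 16: <T=x, E={x↦thunk(x, {x↦thunk(x, {x↦thunk((λx. (x x)), ∅)})})}, St=[thunk]>
step 17: <T=x, E={x↦thunk(x, {x↦thunk((λx. (x x)), ∅)})}, St=[thunk]>
step 18: <T=x, E={x↦thunk((λx. (x x)), ∅)}, St=[thunk]>
step 19: <T=(λx. (x x)), E=∅, St=[thunk]>
step 20: <T=(x x), E={x↦thunk(x, {x↦thunk(x, {x↦thunk(x, {x↦thunk(x, {x↦thunk((λx. (x x)), ∅)})})})})}, St=∅>
step 21: <T=x, E={x↦thunk(x, {x↦thunk(x, {x↦thunk(x, {x↦thunk(x, {x↦thunk((λx. (x x)), ∅)})})})})}, St=[thunk]>
→ 21 transitions taken and the configuration is still not final: no result within 21 steps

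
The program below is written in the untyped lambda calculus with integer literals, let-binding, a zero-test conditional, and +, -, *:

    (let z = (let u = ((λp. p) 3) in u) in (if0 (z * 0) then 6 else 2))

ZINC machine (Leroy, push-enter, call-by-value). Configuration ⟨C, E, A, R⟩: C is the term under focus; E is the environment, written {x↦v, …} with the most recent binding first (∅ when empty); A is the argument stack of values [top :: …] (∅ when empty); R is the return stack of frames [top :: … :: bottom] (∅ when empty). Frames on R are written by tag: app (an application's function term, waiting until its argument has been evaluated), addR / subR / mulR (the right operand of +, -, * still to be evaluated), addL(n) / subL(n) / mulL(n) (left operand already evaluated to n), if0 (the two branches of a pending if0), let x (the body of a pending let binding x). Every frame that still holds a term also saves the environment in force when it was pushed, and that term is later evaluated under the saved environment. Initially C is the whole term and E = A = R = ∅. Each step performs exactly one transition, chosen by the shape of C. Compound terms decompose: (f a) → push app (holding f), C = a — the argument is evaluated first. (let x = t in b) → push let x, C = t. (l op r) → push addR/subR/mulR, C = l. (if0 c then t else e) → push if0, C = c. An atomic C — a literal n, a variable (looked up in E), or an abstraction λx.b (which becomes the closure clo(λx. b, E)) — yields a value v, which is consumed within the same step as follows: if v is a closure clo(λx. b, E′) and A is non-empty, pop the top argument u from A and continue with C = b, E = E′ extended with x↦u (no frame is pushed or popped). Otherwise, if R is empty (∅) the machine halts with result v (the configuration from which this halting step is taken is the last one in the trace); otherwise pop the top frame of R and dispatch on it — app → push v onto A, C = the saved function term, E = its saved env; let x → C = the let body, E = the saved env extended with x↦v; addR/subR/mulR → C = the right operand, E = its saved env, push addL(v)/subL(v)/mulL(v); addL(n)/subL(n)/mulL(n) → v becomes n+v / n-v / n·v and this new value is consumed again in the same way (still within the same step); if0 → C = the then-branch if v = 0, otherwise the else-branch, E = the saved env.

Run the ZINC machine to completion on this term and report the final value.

Answer: 6

Execution trace:
t=0: [C=(let z = (let u = ((λp. p) 3) in u) in (if0 (z * 0) then 6 else 2)) | E=∅ | A=∅ | R=∅]
t=1: [C=(let u = ((λp. p) 3) in u) | E=∅ | A=∅ | R=[let z]]
t=2: [C=((λp. p) 3) | E=∅ | A=∅ | R=[let u :: let z]]
t=3: [C=3 | E=∅ | A=∅ | R=[app :: let u :: let z]]
t=4: [C=(λp. p) | E=∅ | A=[3] | R=[let u :: let z]]
t=5: [C=p | E={p↦3} | A=∅ | R=[let u :: let z]]
t=6: [C=u | E={u↦3} | A=∅ | R=[let z]]
t=7: [C=(if0 (z * 0) then 6 else 2) | E={z↦3} | A=∅ | R=∅]
t=8: [C=(z * 0) | E={z↦3} | A=∅ | R=[if0]]
t=9: [C=z | E={z↦3} | A=∅ | R=[mulR :: if0]]
t=10: [C=0 | E={z↦3} | A=∅ | R=[mulL(3) :: if0]]
t=11: [C=6 | E={z↦3} | A=∅ | R=∅]
→ final value 6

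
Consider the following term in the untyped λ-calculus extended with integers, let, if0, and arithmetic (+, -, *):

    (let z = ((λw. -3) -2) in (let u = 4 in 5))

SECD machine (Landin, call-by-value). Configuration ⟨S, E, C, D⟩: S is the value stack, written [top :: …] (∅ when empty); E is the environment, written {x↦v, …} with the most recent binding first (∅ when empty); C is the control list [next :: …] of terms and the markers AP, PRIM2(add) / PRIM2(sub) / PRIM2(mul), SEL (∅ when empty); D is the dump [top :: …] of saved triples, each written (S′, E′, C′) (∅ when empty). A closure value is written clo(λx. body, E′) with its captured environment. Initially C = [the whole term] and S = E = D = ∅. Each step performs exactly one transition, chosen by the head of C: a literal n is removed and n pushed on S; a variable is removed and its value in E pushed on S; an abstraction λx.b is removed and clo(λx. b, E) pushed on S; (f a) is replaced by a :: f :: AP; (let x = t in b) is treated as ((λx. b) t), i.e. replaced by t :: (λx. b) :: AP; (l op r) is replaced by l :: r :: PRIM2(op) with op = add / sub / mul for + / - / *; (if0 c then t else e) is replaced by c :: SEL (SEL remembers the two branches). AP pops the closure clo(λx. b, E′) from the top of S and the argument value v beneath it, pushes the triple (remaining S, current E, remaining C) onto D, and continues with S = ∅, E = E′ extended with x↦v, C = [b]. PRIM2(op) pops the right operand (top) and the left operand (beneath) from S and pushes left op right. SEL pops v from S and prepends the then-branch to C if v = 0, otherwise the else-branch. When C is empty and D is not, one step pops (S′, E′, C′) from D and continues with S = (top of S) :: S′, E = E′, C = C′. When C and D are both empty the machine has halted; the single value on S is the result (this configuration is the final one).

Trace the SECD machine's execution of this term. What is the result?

Answer: 5

Derivation:
0. ⟨S=∅; E=∅; C=[(let z = ((λw. -3) -2) in (let u = 4 in 5))]; D=∅⟩
1. ⟨S=∅; E=∅; C=[((λw. -3) -2) :: (λz. (let u = 4 in 5)) :: AP]; D=∅⟩
2. ⟨S=∅; E=∅; C=[-2 :: (λw. -3) :: AP :: (λz. (let u = 4 in 5)) :: AP]; D=∅⟩
3. ⟨S=[-2]; E=∅; C=[(λw. -3) :: AP :: (λz. (let u = 4 in 5)) :: AP]; D=∅⟩
4. ⟨S=[clo(λw. -3, ∅) :: -2]; E=∅; C=[AP :: (λz. (let u = 4 in 5)) :: AP]; D=∅⟩
5. ⟨S=∅; E={w↦-2}; C=[-3]; D=[(∅, ∅, [(λz. (let u = 4 in 5)) :: AP])]⟩
6. ⟨S=[-3]; E={w↦-2}; C=∅; D=[(∅, ∅, [(λz. (let u = 4 in 5)) :: AP])]⟩
7. ⟨S=[-3]; E=∅; C=[(λz. (let u = 4 in 5)) :: AP]; D=∅⟩
8. ⟨S=[clo(λz. (let u = 4 in 5), ∅) :: -3]; E=∅; C=[AP]; D=∅⟩
9. ⟨S=∅; E={z↦-3}; C=[(let u = 4 in 5)]; D=[(∅, ∅, ∅)]⟩
10. ⟨S=∅; E={z↦-3}; C=[4 :: (λu. 5) :: AP]; D=[(∅, ∅, ∅)]⟩
11. ⟨S=[4]; E={z↦-3}; C=[(λu. 5) :: AP]; D=[(∅, ∅, ∅)]⟩
12. ⟨S=[clo(λu. 5, {z↦-3}) :: 4]; E={z↦-3}; C=[AP]; D=[(∅, ∅, ∅)]⟩
13. ⟨S=∅; E={u↦4, z↦-3}; C=[5]; D=[(∅, {z↦-3}, ∅) :: (∅, ∅, ∅)]⟩
14. ⟨S=[5]; E={u↦4, z↦-3}; C=∅; D=[(∅, {z↦-3}, ∅) :: (∅, ∅, ∅)]⟩
15. ⟨S=[5]; E={z↦-3}; C=∅; D=[(∅, ∅, ∅)]⟩
16. ⟨S=[5]; E=∅; C=∅; D=∅⟩
→ final value 5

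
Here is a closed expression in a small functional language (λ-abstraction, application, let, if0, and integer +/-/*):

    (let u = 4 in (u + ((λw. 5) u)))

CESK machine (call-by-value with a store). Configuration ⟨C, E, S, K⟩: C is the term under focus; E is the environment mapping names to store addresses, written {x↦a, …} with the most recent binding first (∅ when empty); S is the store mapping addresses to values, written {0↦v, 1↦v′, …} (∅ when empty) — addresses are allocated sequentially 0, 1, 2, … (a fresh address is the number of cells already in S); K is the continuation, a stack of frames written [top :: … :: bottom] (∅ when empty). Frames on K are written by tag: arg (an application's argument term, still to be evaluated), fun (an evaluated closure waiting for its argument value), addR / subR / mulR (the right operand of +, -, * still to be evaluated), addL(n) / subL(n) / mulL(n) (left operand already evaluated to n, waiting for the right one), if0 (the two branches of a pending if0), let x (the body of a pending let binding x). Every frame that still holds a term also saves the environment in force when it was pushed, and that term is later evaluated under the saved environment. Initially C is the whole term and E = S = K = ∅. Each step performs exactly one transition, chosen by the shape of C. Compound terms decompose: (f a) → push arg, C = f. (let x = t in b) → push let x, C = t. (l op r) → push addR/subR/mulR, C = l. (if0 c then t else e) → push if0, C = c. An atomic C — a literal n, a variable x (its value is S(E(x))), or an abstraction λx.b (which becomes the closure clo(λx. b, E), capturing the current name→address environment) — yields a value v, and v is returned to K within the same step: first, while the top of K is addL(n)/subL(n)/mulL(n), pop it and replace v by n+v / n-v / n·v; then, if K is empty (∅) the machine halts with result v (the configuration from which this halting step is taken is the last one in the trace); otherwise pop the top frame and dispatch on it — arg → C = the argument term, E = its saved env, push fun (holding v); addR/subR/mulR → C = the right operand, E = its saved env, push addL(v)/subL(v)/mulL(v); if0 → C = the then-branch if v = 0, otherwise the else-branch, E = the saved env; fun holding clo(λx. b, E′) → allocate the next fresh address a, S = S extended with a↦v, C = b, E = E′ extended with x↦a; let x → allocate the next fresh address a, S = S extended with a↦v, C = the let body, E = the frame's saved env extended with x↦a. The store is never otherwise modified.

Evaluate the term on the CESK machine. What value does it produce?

t=0: [C=(let u = 4 in (u + ((λw. 5) u))) | E=∅ | S=∅ | K=∅]
t=1: [C=4 | E=∅ | S=∅ | K=[let u]]
t=2: [C=(u + ((λw. 5) u)) | E={u↦0} | S={0↦4} | K=∅]
t=3: [C=u | E={u↦0} | S={0↦4} | K=[addR]]
t=4: [C=((λw. 5) u) | E={u↦0} | S={0↦4} | K=[addL(4)]]
t=5: [C=(λw. 5) | E={u↦0} | S={0↦4} | K=[arg :: addL(4)]]
t=6: [C=u | E={u↦0} | S={0↦4} | K=[fun :: addL(4)]]
t=7: [C=5 | E={w↦1, u↦0} | S={0↦4, 1↦4} | K=[addL(4)]]
→ final value 9

Answer: 9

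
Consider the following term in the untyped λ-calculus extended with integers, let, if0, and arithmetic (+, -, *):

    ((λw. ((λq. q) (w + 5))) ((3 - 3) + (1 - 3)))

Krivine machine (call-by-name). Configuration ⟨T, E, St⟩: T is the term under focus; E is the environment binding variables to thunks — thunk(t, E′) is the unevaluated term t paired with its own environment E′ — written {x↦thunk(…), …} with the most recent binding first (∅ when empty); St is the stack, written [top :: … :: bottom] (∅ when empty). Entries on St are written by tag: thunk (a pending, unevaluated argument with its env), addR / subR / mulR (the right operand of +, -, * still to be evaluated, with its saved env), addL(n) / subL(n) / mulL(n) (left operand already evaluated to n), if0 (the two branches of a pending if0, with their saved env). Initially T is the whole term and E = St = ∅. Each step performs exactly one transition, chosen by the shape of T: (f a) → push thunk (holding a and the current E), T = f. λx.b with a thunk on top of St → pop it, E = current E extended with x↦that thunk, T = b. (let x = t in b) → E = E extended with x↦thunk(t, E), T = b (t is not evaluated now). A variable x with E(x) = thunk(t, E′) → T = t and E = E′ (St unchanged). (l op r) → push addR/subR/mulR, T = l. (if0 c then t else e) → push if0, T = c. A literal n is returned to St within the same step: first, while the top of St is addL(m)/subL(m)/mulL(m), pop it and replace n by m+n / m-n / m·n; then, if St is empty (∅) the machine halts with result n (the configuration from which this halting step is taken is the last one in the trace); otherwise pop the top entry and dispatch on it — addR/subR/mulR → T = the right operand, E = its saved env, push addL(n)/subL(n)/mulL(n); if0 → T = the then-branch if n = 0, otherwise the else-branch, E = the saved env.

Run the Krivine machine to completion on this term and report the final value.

t=0: ⟨T=((λw. ((λq. q) (w + 5))) ((3 - 3) + (1 - 3))); E=∅; St=∅⟩
t=1: ⟨T=(λw. ((λq. q) (w + 5))); E=∅; St=[thunk]⟩
t=2: ⟨T=((λq. q) (w + 5)); E={w↦thunk(((3 - 3) + (1 - 3)), ∅)}; St=∅⟩
t=3: ⟨T=(λq. q); E={w↦thunk(((3 - 3) + (1 - 3)), ∅)}; St=[thunk]⟩
t=4: ⟨T=q; E={q↦thunk((w + 5), {w↦thunk(((3 - 3) + (1 - 3)), ∅)}), w↦thunk(((3 - 3) + (1 - 3)), ∅)}; St=∅⟩
t=5: ⟨T=(w + 5); E={w↦thunk(((3 - 3) + (1 - 3)), ∅)}; St=∅⟩
t=6: ⟨T=w; E={w↦thunk(((3 - 3) + (1 - 3)), ∅)}; St=[addR]⟩
t=7: ⟨T=((3 - 3) + (1 - 3)); E=∅; St=[addR]⟩
t=8: ⟨T=(3 - 3); E=∅; St=[addR :: addR]⟩
t=9: ⟨T=3; E=∅; St=[subR :: addR :: addR]⟩
t=10: ⟨T=3; E=∅; St=[subL(3) :: addR :: addR]⟩
t=11: ⟨T=(1 - 3); E=∅; St=[addL(0) :: addR]⟩
t=12: ⟨T=1; E=∅; St=[subR :: addL(0) :: addR]⟩
t=13: ⟨T=3; E=∅; St=[subL(1) :: addL(0) :: addR]⟩
t=14: ⟨T=5; E={w↦thunk(((3 - 3) + (1 - 3)), ∅)}; St=[addL(-2)]⟩
→ final value 3

Answer: 3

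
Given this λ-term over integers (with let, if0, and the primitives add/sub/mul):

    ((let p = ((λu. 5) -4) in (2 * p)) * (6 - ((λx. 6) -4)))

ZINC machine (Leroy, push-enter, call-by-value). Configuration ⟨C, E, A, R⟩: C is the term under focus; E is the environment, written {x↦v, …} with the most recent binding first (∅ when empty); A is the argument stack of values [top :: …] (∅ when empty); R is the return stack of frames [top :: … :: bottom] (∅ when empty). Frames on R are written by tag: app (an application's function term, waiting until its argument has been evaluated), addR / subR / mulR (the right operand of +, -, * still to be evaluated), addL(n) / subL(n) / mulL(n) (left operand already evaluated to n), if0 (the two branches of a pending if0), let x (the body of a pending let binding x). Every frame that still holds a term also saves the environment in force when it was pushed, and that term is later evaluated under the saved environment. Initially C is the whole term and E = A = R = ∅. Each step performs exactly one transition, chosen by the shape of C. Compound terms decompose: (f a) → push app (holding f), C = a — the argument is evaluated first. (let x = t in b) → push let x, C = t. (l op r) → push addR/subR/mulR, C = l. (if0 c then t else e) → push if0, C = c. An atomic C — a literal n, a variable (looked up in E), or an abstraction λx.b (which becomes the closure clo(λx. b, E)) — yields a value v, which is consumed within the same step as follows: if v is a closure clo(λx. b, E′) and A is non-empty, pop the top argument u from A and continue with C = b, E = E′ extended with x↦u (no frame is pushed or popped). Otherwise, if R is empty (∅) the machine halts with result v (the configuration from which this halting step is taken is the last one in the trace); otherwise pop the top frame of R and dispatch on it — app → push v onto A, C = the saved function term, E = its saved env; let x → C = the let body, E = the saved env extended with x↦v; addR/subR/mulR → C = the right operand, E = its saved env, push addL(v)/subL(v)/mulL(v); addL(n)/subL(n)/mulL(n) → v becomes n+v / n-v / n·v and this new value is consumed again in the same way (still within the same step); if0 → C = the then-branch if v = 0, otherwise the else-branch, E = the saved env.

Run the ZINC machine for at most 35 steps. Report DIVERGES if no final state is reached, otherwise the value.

Answer: 0

Execution trace:
[0] ⟨C=((let p = ((λu. 5) -4) in (2 * p)) * (6 - ((λx. 6) -4))); E=∅; A=∅; R=∅⟩
[1] ⟨C=(let p = ((λu. 5) -4) in (2 * p)); E=∅; A=∅; R=[mulR]⟩
[2] ⟨C=((λu. 5) -4); E=∅; A=∅; R=[let p :: mulR]⟩
[3] ⟨C=-4; E=∅; A=∅; R=[app :: let p :: mulR]⟩
[4] ⟨C=(λu. 5); E=∅; A=[-4]; R=[let p :: mulR]⟩
[5] ⟨C=5; E={u↦-4}; A=∅; R=[let p :: mulR]⟩
[6] ⟨C=(2 * p); E={p↦5}; A=∅; R=[mulR]⟩
[7] ⟨C=2; E={p↦5}; A=∅; R=[mulR :: mulR]⟩
[8] ⟨C=p; E={p↦5}; A=∅; R=[mulL(2) :: mulR]⟩
[9] ⟨C=(6 - ((λx. 6) -4)); E=∅; A=∅; R=[mulL(10)]⟩
[10] ⟨C=6; E=∅; A=∅; R=[subR :: mulL(10)]⟩
[11] ⟨C=((λx. 6) -4); E=∅; A=∅; R=[subL(6) :: mulL(10)]⟩
[12] ⟨C=-4; E=∅; A=∅; R=[app :: subL(6) :: mulL(10)]⟩
[13] ⟨C=(λx. 6); E=∅; A=[-4]; R=[subL(6) :: mulL(10)]⟩
[14] ⟨C=6; E={x↦-4}; A=∅; R=[subL(6) :: mulL(10)]⟩
→ final value 0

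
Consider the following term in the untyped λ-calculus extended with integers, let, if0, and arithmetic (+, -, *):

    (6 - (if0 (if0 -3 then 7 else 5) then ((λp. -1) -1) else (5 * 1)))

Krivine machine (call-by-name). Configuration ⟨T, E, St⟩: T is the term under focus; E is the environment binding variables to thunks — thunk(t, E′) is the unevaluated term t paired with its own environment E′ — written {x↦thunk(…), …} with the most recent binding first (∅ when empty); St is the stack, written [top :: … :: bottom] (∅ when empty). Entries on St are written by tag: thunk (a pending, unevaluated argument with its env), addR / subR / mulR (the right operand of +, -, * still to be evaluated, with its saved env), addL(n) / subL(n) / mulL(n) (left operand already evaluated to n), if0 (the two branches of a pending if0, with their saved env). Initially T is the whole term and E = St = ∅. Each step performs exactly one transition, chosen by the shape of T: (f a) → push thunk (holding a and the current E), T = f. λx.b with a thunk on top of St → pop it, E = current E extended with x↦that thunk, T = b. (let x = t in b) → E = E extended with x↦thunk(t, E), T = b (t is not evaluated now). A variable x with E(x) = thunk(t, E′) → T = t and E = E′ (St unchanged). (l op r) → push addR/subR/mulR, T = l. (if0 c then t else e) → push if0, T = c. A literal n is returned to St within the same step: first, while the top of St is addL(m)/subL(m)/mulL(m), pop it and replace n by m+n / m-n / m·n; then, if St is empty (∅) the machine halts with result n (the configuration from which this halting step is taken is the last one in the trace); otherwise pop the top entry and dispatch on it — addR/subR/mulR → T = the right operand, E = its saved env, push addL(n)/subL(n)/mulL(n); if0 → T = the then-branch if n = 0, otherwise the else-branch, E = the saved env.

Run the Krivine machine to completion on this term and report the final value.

[0] [T=(6 - (if0 (if0 -3 then 7 else 5) then ((λp. -1) -1) else (5 * 1))) | E=∅ | St=∅]
[1] [T=6 | E=∅ | St=[subR]]
[2] [T=(if0 (if0 -3 then 7 else 5) then ((λp. -1) -1) else (5 * 1)) | E=∅ | St=[subL(6)]]
[3] [T=(if0 -3 then 7 else 5) | E=∅ | St=[if0 :: subL(6)]]
[4] [T=-3 | E=∅ | St=[if0 :: if0 :: subL(6)]]
[5] [T=5 | E=∅ | St=[if0 :: subL(6)]]
[6] [T=(5 * 1) | E=∅ | St=[subL(6)]]
[7] [T=5 | E=∅ | St=[mulR :: subL(6)]]
[8] [T=1 | E=∅ | St=[mulL(5) :: subL(6)]]
→ final value 1

Answer: 1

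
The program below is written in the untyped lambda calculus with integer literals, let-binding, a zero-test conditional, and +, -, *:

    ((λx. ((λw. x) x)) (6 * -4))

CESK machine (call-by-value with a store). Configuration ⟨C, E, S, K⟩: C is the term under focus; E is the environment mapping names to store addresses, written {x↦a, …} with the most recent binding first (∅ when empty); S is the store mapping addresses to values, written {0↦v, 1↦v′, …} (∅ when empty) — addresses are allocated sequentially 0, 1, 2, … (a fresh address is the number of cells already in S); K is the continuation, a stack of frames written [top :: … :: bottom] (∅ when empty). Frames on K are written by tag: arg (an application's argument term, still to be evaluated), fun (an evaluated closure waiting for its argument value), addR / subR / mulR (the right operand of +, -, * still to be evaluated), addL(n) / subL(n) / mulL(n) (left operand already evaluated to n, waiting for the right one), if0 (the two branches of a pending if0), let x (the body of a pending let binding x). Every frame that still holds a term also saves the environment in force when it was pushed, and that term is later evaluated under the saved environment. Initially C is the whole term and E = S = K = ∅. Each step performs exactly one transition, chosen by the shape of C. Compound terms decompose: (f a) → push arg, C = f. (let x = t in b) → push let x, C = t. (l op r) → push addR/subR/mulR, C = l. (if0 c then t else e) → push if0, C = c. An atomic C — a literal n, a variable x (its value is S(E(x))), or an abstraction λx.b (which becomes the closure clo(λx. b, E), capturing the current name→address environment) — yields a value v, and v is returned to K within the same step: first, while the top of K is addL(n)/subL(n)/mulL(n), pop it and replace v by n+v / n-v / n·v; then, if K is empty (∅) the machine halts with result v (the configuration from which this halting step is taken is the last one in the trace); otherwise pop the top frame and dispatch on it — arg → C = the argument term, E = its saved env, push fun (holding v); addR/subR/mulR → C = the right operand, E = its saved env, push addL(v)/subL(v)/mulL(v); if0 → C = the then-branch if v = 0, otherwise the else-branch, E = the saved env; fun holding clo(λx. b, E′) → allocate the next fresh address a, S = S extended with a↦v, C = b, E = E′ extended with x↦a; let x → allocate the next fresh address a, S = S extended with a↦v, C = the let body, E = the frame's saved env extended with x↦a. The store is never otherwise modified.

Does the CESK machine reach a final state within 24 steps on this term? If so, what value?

step 0: <C=((λx. ((λw. x) x)) (6 * -4)), E=∅, S=∅, K=∅>
step 1: <C=(λx. ((λw. x) x)), E=∅, S=∅, K=[arg]>
step 2: <C=(6 * -4), E=∅, S=∅, K=[fun]>
step 3: <C=6, E=∅, S=∅, K=[mulR :: fun]>
step 4: <C=-4, E=∅, S=∅, K=[mulL(6) :: fun]>
step 5: <C=((λw. x) x), E={x↦0}, S={0↦-24}, K=∅>
step 6: <C=(λw. x), E={x↦0}, S={0↦-24}, K=[arg]>
step 7: <C=x, E={x↦0}, S={0↦-24}, K=[fun]>
step 8: <C=x, E={w↦1, x↦0}, S={0↦-24, 1↦-24}, K=∅>
→ final value -24

Answer: -24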